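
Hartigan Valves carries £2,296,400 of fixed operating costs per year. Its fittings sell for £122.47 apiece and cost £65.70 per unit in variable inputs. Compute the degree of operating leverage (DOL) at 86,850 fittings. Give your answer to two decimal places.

At 86,850 units, contribution = 86,850 × £56.77 = £4,930,474.50.
Operating income = contribution − fixed costs = £4,930,474.50 − £2,296,400 = £2,634,074.50.
Degree of operating leverage = £4,930,474.50 / £2,634,074.50 = 1.8718.

1.87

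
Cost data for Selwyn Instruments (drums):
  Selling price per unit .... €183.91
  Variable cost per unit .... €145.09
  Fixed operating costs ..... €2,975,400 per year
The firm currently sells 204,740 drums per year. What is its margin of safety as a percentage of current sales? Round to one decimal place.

62.6%

Contribution margin per unit = €183.91 − €145.09 = €38.82. Break-even units = €2,975,400 ÷ €38.82 = 76,646.06; break-even revenue = 76,646.06 × €183.91 = €14,095,976.66.
Actual sales revenue = 204,740 × €183.91 = €37,653,733.40.
Margin of safety = (€37,653,733.40 − €14,095,976.66) ÷ €37,653,733.40 = 62.6%.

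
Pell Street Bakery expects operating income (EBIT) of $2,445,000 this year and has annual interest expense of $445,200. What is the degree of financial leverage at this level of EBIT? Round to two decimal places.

Annual interest charges come to $445,200.00.
Degree of financial leverage = EBIT / (EBIT − interest) = $2,445,000 / $1,999,800.00 = 1.2226.

1.22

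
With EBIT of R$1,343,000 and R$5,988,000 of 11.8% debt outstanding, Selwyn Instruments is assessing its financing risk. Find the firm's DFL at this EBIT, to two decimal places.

2.11

Interest = R$706,584.00.
Degree of financial leverage = EBIT / (EBIT − interest) = R$1,343,000 / R$636,416.00 = 2.1103.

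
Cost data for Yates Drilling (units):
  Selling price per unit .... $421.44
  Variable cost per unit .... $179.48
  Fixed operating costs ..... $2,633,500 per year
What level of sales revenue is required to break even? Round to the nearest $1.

Contribution margin per unit = $421.44 − $179.48 = $241.96, a CM ratio of $241.96 ÷ $421.44 = 0.5741.
Break-even sales = FC ÷ CM ratio = $2,633,500 × $421.44 / $241.96 = $4,586,966.

$4,586,966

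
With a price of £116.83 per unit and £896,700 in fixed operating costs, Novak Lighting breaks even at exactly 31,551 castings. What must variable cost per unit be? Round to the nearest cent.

£88.41

Contribution per unit must be FC / Q = £896,700 / 31,551 = £28.4207.
Hence VC = price − CM = £116.83 − £28.4207 = £88.41.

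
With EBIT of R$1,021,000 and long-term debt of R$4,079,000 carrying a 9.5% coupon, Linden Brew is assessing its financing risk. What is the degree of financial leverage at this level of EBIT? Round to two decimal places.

Interest = R$387,505.00.
DFL = EBIT ÷ (EBIT − I) = R$1,021,000 ÷ (R$1,021,000 − R$387,505.00) = R$1,021,000 ÷ R$633,495.00 = 1.6117.

1.61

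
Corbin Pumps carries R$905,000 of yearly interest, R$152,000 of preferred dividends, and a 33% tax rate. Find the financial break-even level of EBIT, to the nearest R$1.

R$1,131,866

Preferred dividends are paid after tax, so their pre-tax equivalent is R$152,000 ÷ (1 − 0.33) = R$226,865.67.
EPS = 0 when EBIT covers interest plus the pre-tax preferred burden: R$905,000 + R$226,865.67 = R$1,131,865.67.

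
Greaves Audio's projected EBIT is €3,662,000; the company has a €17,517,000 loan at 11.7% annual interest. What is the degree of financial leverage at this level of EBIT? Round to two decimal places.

2.27

Interest = €2,049,489.00.
DFL = EBIT ÷ (EBIT − I) = €3,662,000 ÷ (€3,662,000 − €2,049,489.00) = €3,662,000 ÷ €1,612,511.00 = 2.2710.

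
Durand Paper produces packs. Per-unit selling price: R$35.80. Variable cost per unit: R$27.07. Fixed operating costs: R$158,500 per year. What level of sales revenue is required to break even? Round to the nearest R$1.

CM per unit = R$35.80 − R$27.07 = R$8.73; CM ratio = R$8.73 / R$35.80 = 0.2439.
Break-even revenue = fixed costs × price ÷ CM = R$158,500 × R$35.80 ÷ R$8.73 = R$649,977.

R$649,977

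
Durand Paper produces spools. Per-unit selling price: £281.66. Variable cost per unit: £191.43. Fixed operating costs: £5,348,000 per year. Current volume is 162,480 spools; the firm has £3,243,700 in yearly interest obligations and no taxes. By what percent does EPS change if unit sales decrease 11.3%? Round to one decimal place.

Contribution at this volume is 162,480 × £90.23 = £14,660,570.40.
Operating income = contribution − fixed costs = £14,660,570.40 − £5,348,000 = £9,312,570.40.
After interest of £3,243,700.00, pre-tax earnings = £6,068,870.40.
Degree of combined leverage = contribution ÷ (EBIT − I) = £14,660,570.40 ÷ £6,068,870.40 = 2.4157.
EPS therefore changes by 2.4157 × (-11.3%) = -27.3%.

-27.3%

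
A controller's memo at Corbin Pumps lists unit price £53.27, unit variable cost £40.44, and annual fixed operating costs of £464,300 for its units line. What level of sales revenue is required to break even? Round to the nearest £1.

Contribution margin per unit = £53.27 − £40.44 = £12.83, a CM ratio of £12.83 ÷ £53.27 = 0.2408.
Break-even sales = FC ÷ CM ratio = £464,300 × £53.27 / £12.83 = £1,927,768.

£1,927,768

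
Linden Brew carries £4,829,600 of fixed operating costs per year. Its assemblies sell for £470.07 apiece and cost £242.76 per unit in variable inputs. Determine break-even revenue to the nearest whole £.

£9,987,462

Contribution margin per unit = £470.07 − £242.76 = £227.31, a CM ratio of £227.31 ÷ £470.07 = 0.4836.
Break-even revenue = fixed costs × price ÷ CM = £4,829,600 × £470.07 ÷ £227.31 = £9,987,462.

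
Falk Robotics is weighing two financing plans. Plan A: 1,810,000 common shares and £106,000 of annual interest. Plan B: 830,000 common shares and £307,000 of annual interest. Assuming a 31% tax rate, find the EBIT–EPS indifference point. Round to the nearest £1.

Set EPS_A = EPS_B: (EBIT − £106,000)(1 − 0.31) ÷ 1,810,000 = (EBIT − £307,000)(1 − 0.31) ÷ 830,000.
Cancelling (1 − t) and cross-multiplying: 830,000·(EBIT − 106,000) = 1,810,000·(EBIT − 307,000).
Solving, EBIT = (307,000·1,810,000 − 106,000·830,000) / (1,810,000 − 830,000) = 467,690,000,000 / 980,000 = 477,234.69.

£477,235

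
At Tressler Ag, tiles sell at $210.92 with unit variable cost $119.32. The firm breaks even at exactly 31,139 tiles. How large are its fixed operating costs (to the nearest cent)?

Contribution margin per unit = $210.92 − $119.32 = $91.60.
Fixed costs = break-even units × CM = 31,139 × $91.60 = $2,852,332.40.

$2,852,332.40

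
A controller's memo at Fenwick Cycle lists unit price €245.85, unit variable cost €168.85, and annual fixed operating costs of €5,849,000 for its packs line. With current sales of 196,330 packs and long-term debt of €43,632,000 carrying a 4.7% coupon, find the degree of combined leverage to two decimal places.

2.09

Contribution at this volume is 196,330 × €77.00 = €15,117,410.00.
Operating income = contribution − fixed costs = €15,117,410.00 − €5,849,000 = €9,268,410.00. Interest = €2,050,704.00.
DOL = €15,117,410.00 ÷ €9,268,410.00 = 1.6311; DFL = €9,268,410.00 ÷ €7,217,706.00 = 1.2841.
DCL = DOL × DFL = 1.6311 × 1.2841 = 2.0945.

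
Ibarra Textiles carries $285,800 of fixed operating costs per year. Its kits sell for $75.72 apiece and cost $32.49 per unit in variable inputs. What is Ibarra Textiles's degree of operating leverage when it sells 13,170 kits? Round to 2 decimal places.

2.01

Contribution at this volume is 13,170 × $43.23 = $569,339.10.
Subtracting fixed costs: EBIT = $569,339.10 − $285,800 = $283,539.10.
So DOL = total CM / EBIT = $569,339.10 / $283,539.10 = 2.0080.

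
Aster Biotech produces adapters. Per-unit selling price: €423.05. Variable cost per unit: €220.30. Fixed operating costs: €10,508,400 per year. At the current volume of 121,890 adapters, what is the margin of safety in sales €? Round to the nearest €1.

€29,639,159

Unit CM = price − variable cost = €423.05 − €220.30 = €202.75. Break-even units = €10,508,400 ÷ €202.75 = 51,829.35; break-even revenue = 51,829.35 × €423.05 = €21,926,405.03.
Current sales = 121,890 × €423.05 = €51,565,564.50.
Margin of safety = €51,565,564.50 − €21,926,405.03 = €29,639,159.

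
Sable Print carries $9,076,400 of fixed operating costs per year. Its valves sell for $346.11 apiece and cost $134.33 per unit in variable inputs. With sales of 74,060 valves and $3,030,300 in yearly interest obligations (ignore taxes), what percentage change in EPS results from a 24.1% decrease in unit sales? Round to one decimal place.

Total contribution margin = 74,060 × $211.78 = $15,684,426.80.
EBIT = $15,684,426.80 − $9,076,400 = $6,608,026.80.
Interest = $3,030,300.00, so EBIT − I = $3,577,726.80.
DCL = total CM / (EBIT − I) = $15,684,426.80 / $3,577,726.80 = 4.3839.
%ΔEPS = DCL × %ΔSales = 4.3839 × -24.1% = -105.7%.

-105.7%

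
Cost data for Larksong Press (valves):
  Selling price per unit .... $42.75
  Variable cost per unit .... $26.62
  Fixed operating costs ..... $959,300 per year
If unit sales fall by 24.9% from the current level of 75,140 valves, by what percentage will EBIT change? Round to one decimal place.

Contribution at this volume is 75,140 × $16.13 = $1,212,008.20.
Operating income = contribution − fixed costs = $1,212,008.20 − $959,300 = $252,708.20.
DOL = contribution ÷ EBIT = $1,212,008.20 ÷ $252,708.20 = 4.7961.
So EBIT moves 4.7961 × (-24.9%) = -119.4%.

-119.4%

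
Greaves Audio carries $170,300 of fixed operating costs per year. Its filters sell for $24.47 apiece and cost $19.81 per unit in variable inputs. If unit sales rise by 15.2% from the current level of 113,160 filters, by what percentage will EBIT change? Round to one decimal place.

+22.5%

Contribution at this volume is 113,160 × $4.66 = $527,325.60.
Operating income = contribution − fixed costs = $527,325.60 − $170,300 = $357,025.60.
DOL = contribution ÷ EBIT = $527,325.60 ÷ $357,025.60 = 1.4770.
%ΔEBIT = DOL × %ΔSales = 1.4770 × +15.2% = +22.5%.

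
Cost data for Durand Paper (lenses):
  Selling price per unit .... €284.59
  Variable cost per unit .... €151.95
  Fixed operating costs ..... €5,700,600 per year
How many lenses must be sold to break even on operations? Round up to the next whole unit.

42,978 lenses

Unit CM = price − variable cost = €284.59 − €151.95 = €132.64.
Break-even Q = €5,700,600 / €132.64 = 42,977.99 → 42,978 lenses.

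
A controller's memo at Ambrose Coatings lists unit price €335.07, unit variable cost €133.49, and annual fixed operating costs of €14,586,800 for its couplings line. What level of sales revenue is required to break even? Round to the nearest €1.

Contribution margin per unit = €335.07 − €133.49 = €201.58, a CM ratio of €201.58 ÷ €335.07 = 0.6016.
Break-even sales = FC ÷ CM ratio = €14,586,800 × €335.07 / €201.58 = €24,246,448.

€24,246,448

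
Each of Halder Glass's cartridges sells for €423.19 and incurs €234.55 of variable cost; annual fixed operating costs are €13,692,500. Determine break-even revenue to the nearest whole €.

€30,717,393

CM per unit = €423.19 − €234.55 = €188.64; CM ratio = €188.64 / €423.19 = 0.4458.
Break-even revenue = fixed costs × price ÷ CM = €13,692,500 × €423.19 ÷ €188.64 = €30,717,393.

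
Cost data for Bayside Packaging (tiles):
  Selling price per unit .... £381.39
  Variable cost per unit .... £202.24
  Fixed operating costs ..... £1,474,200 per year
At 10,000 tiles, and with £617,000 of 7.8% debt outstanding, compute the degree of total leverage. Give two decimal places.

6.66

Contribution at this volume is 10,000 × £179.15 = £1,791,500.00.
Operating income = contribution − fixed costs = £1,791,500.00 − £1,474,200 = £317,300.00. Interest = £48,126.00.
DOL = £1,791,500.00 ÷ £317,300.00 = 5.6461; DFL = £317,300.00 ÷ £269,174.00 = 1.1788.
Combined leverage = 5.6461 × 1.1788 = 6.6556.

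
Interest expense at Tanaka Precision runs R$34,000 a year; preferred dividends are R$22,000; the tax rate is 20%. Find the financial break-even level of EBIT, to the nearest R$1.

Grossing the preferred dividend up to pre-tax terms: R$22,000 / (1 − 0.20) = R$27,500.00.
Financial break-even EBIT = interest + D_p ÷ (1 − t) = R$34,000 + R$27,500.00 = R$61,500.00.

R$61,500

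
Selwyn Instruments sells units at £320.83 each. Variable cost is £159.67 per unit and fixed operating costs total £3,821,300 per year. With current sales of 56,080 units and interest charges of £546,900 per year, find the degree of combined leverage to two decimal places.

1.94

Contribution at this volume is 56,080 × £161.16 = £9,037,852.80.
EBIT = £9,037,852.80 − £3,821,300 = £5,216,552.80. Interest = £546,900.00, so EBIT − I = £4,669,652.80.
Degree of total leverage = total CM / (EBIT − interest) = £9,037,852.80 / £4,669,652.80 = 1.9354.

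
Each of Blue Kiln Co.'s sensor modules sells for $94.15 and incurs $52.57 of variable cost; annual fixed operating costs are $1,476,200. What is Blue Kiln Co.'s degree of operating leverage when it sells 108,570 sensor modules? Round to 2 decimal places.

At 108,570 units, contribution = 108,570 × $41.58 = $4,514,340.60.
Subtracting fixed costs: EBIT = $4,514,340.60 − $1,476,200 = $3,038,140.60.
DOL = contribution ÷ EBIT = $4,514,340.60 ÷ $3,038,140.60 = 1.4859.

1.49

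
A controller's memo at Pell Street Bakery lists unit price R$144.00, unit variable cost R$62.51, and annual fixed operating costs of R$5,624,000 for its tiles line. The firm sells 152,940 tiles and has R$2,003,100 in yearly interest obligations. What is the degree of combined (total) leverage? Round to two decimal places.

Contribution at this volume is 152,940 × R$81.49 = R$12,463,080.60.
EBIT = R$12,463,080.60 − R$5,624,000 = R$6,839,080.60. Interest = R$2,003,100.00, so EBIT − I = R$4,835,980.60.
DCL = contribution ÷ (EBIT − I) = R$12,463,080.60 ÷ R$4,835,980.60 = 2.5772.

2.58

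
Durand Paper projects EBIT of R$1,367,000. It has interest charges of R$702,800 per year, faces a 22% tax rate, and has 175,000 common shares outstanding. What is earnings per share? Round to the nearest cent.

R$2.96

Pre-tax income = R$1,367,000 − R$702,800.00 = R$664,200.00.
After tax at 22%: net income = R$664,200.00 × 0.78 = R$518,076.00.
Per share: R$518,076.00 / 175,000 shares = R$2.96.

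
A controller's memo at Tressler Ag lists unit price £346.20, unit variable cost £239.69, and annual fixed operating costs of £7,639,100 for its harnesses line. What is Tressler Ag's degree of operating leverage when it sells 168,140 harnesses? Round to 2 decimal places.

1.74

At 168,140 units, contribution = 168,140 × £106.51 = £17,908,591.40.
EBIT = £17,908,591.40 − £7,639,100 = £10,269,491.40.
Degree of operating leverage = £17,908,591.40 / £10,269,491.40 = 1.7439.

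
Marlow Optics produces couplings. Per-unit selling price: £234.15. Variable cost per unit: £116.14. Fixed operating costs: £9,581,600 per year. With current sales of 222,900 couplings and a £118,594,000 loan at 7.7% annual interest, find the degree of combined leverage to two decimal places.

3.47

At 222,900 units, contribution = 222,900 × £118.01 = £26,304,429.00.
Subtracting fixed costs: EBIT = £26,304,429.00 − £9,581,600 = £16,722,829.00. Interest = £9,131,738.00.
DOL = £26,304,429.00 ÷ £16,722,829.00 = 1.5730; DFL = £16,722,829.00 ÷ £7,591,091.00 = 2.2030.
Combined leverage = 1.5730 × 2.2030 = 3.4653.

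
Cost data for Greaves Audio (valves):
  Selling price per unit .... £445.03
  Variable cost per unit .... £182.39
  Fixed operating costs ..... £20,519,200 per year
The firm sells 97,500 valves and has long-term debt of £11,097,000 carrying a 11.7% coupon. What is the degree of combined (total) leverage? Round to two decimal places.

6.76

Contribution at this volume is 97,500 × £262.64 = £25,607,400.00.
Subtracting fixed costs: EBIT = £25,607,400.00 − £20,519,200 = £5,088,200.00. Interest = £1,298,349.00.
DOL = £25,607,400.00 ÷ £5,088,200.00 = 5.0327; DFL = £5,088,200.00 ÷ £3,789,851.00 = 1.3426.
DCL = DOL × DFL = 5.0327 × 1.3426 = 6.7569.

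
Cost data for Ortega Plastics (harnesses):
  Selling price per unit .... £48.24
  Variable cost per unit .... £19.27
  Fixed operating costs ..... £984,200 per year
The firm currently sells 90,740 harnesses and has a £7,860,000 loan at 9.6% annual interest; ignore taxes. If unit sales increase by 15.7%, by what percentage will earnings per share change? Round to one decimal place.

+46.4%

At 90,740 units, contribution = 90,740 × £28.97 = £2,628,737.80.
EBIT = £2,628,737.80 − £984,200 = £1,644,537.80.
After interest of £754,560.00, pre-tax earnings = £889,977.80.
Degree of combined leverage = contribution ÷ (EBIT − I) = £2,628,737.80 ÷ £889,977.80 = 2.9537.
%ΔEPS = DCL × %ΔSales = 2.9537 × +15.7% = +46.4%.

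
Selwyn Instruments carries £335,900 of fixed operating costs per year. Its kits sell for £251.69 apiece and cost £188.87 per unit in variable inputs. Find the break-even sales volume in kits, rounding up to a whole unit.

Unit CM = price − variable cost = £251.69 − £188.87 = £62.82.
Break-even volume = fixed costs ÷ CM per unit = £335,900 ÷ £62.82 = 5,347.02, so 5,348 kits.

5,348 kits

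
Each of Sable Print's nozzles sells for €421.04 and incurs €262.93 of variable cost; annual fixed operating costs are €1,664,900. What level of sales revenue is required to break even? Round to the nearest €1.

€4,433,556

CM per unit = €421.04 − €262.93 = €158.11; CM ratio = €158.11 / €421.04 = 0.3755.
Break-even sales = FC ÷ CM ratio = €1,664,900 × €421.04 / €158.11 = €4,433,556.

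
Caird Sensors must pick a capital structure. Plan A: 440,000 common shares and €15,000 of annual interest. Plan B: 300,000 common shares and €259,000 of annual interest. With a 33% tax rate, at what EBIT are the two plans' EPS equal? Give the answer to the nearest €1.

At indifference, (EBIT − 15,000)(1 − t)/440,000 = (EBIT − 259,000)(1 − t)/300,000.
Cancelling (1 − t) and cross-multiplying: 300,000·(EBIT − 15,000) = 440,000·(EBIT − 259,000).
Solving, EBIT = (259,000·440,000 − 15,000·300,000) / (440,000 − 300,000) = 109,460,000,000 / 140,000 = 781,857.14.

€781,857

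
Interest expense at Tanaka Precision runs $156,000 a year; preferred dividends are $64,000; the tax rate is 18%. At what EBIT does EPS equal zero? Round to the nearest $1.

Preferred dividends are paid after tax, so their pre-tax equivalent is $64,000 ÷ (1 − 0.18) = $78,048.78.
Financial break-even EBIT = interest + D_p ÷ (1 − t) = $156,000 + $78,048.78 = $234,048.78.

$234,049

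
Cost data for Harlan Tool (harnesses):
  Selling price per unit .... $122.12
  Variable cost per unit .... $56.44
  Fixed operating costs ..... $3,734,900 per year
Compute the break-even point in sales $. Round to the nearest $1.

Contribution margin per unit = $122.12 − $56.44 = $65.68, a CM ratio of $65.68 ÷ $122.12 = 0.5378.
Break-even revenue = fixed costs × price ÷ CM = $3,734,900 × $122.12 ÷ $65.68 = $6,944,366.

$6,944,366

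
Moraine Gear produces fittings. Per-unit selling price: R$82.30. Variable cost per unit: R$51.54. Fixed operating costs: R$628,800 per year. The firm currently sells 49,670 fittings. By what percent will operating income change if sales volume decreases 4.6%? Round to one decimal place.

Total contribution margin = 49,670 × R$30.76 = R$1,527,849.20.
EBIT = R$1,527,849.20 − R$628,800 = R$899,049.20.
So DOL = total CM / EBIT = R$1,527,849.20 / R$899,049.20 = 1.6994.
Operating income changes by 1.6994 × -4.6% = -7.8%.

-7.8%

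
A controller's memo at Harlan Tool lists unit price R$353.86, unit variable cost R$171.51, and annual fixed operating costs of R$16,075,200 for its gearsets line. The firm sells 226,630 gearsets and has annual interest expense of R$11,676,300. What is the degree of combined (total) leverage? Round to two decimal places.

3.04

Contribution at this volume is 226,630 × R$182.35 = R$41,325,980.50.
EBIT = R$41,325,980.50 − R$16,075,200 = R$25,250,780.50. Interest = R$11,676,300.00, so EBIT − I = R$13,574,480.50.
Degree of total leverage = total CM / (EBIT − interest) = R$41,325,980.50 / R$13,574,480.50 = 3.0444.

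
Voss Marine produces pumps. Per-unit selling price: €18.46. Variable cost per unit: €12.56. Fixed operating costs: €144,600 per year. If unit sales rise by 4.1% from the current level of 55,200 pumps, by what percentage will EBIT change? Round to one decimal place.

Contribution at this volume is 55,200 × €5.90 = €325,680.00.
Operating income = contribution − fixed costs = €325,680.00 − €144,600 = €181,080.00.
So DOL = total CM / EBIT = €325,680.00 / €181,080.00 = 1.7985.
%ΔEBIT = DOL × %ΔSales = 1.7985 × +4.1% = +7.4%.

+7.4%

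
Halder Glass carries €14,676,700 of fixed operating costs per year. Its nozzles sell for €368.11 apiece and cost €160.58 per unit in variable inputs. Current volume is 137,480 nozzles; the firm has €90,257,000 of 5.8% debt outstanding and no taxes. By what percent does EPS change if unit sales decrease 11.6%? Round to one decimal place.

-38.4%

Contribution at this volume is 137,480 × €207.53 = €28,531,224.40.
Subtracting fixed costs: EBIT = €28,531,224.40 − €14,676,700 = €13,854,524.40.
After interest of €5,234,906.00, pre-tax earnings = €8,619,618.40.
DCL = total CM / (EBIT − I) = €28,531,224.40 / €8,619,618.40 = 3.3100.
EPS therefore changes by 3.3100 × (-11.6%) = -38.4%.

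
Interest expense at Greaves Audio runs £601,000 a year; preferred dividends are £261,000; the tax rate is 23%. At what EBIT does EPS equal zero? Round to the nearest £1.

Grossing the preferred dividend up to pre-tax terms: £261,000 / (1 − 0.23) = £338,961.04.
EPS = 0 when EBIT covers interest plus the pre-tax preferred burden: £601,000 + £338,961.04 = £939,961.04.

£939,961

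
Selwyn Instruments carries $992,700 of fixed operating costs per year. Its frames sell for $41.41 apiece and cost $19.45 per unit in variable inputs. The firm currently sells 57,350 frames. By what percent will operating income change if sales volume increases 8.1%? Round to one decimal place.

+38.2%

At 57,350 units, contribution = 57,350 × $21.96 = $1,259,406.00.
Subtracting fixed costs: EBIT = $1,259,406.00 − $992,700 = $266,706.00.
DOL = contribution ÷ EBIT = $1,259,406.00 ÷ $266,706.00 = 4.7221.
Operating income changes by 4.7221 × +8.1% = +38.2%.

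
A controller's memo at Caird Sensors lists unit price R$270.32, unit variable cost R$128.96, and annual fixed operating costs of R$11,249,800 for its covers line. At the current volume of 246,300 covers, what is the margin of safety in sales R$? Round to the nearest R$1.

Contribution margin per unit = R$270.32 − R$128.96 = R$141.36. Break-even units = R$11,249,800 ÷ R$141.36 = 79,582.63; break-even revenue = 79,582.63 × R$270.32 = R$21,512,775.44.
Current sales = 246,300 × R$270.32 = R$66,579,816.00.
Margin of safety = R$66,579,816.00 − R$21,512,775.44 = R$45,067,041.

R$45,067,041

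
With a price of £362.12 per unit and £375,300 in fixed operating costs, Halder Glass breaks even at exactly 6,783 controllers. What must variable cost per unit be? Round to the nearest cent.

£306.79

Contribution per unit must be FC / Q = £375,300 / 6,783 = £55.3295.
Variable cost per unit = £362.12 − £55.3295 = £306.79.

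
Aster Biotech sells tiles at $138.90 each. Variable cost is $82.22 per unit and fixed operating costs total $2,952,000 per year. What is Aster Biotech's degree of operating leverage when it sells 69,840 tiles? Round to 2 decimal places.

3.93

Total contribution margin = 69,840 × $56.68 = $3,958,531.20.
Subtracting fixed costs: EBIT = $3,958,531.20 − $2,952,000 = $1,006,531.20.
So DOL = total CM / EBIT = $3,958,531.20 / $1,006,531.20 = 3.9328.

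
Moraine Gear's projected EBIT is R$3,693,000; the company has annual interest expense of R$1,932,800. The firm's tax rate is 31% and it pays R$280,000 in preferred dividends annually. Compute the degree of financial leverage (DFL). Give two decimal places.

2.73

Interest = R$1,932,800.00.
Pre-tax preferred-dividend burden = R$280,000 ÷ (1 − 0.31) = R$405,797.10.
DFL = EBIT ÷ [EBIT − I − D_p/(1−t)] = R$3,693,000 ÷ [R$3,693,000 − R$1,932,800.00 − R$405,797.10] = R$3,693,000 ÷ R$1,354,402.90 = 2.7267.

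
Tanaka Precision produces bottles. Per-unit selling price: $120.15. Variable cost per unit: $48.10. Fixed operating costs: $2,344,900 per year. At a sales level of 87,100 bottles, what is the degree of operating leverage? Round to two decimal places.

Total contribution margin = 87,100 × $72.05 = $6,275,555.00.
Subtracting fixed costs: EBIT = $6,275,555.00 − $2,344,900 = $3,930,655.00.
So DOL = total CM / EBIT = $6,275,555.00 / $3,930,655.00 = 1.5966.

1.60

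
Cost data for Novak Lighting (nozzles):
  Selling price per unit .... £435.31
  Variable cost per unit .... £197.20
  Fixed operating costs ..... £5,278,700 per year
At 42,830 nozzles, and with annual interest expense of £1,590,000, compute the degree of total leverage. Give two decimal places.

3.06

Total contribution margin = 42,830 × £238.11 = £10,198,251.30.
Subtracting fixed costs: EBIT = £10,198,251.30 − £5,278,700 = £4,919,551.30. Interest = £1,590,000.00.
DOL = £10,198,251.30 ÷ £4,919,551.30 = 2.0730; DFL = £4,919,551.30 ÷ £3,329,551.30 = 1.4775.
Combined leverage = 2.0730 × 1.4775 = 3.0629.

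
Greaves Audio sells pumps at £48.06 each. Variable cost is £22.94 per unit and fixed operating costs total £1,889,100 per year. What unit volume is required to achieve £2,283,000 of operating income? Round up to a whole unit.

Each unit contributes £48.06 − £22.94 = £25.12.
Need Q such that Q × £25.12 − £1,889,100 = £2,283,000, i.e. Q = £4,172,100 / £25.12 = 166,086.78 → 166,087.

166,087 pumps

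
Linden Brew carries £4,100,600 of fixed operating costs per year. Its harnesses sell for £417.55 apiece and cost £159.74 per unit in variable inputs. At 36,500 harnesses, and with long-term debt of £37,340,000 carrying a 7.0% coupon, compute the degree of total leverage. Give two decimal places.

3.49

Contribution at this volume is 36,500 × £257.81 = £9,410,065.00.
Subtracting fixed costs: EBIT = £9,410,065.00 − £4,100,600 = £5,309,465.00. Interest = £2,613,800.00, so EBIT − I = £2,695,665.00.
Degree of total leverage = total CM / (EBIT − interest) = £9,410,065.00 / £2,695,665.00 = 3.4908.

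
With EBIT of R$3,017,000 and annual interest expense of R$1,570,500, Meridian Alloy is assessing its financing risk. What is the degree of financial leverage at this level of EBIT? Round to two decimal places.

2.09

Annual interest charges come to R$1,570,500.00.
Degree of financial leverage = EBIT / (EBIT − interest) = R$3,017,000 / R$1,446,500.00 = 2.0857.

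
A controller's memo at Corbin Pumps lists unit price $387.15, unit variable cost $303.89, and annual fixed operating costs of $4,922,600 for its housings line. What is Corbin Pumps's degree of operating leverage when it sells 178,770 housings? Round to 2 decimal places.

1.49

At 178,770 units, contribution = 178,770 × $83.26 = $14,884,390.20.
Operating income = contribution − fixed costs = $14,884,390.20 − $4,922,600 = $9,961,790.20.
DOL = contribution ÷ EBIT = $14,884,390.20 ÷ $9,961,790.20 = 1.4941.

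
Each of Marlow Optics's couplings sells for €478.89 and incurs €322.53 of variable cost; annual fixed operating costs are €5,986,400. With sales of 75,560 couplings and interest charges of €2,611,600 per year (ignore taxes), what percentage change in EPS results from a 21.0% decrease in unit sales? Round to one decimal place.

-77.1%

Contribution at this volume is 75,560 × €156.36 = €11,814,561.60.
EBIT = €11,814,561.60 − €5,986,400 = €5,828,161.60.
Interest = €2,611,600.00, so EBIT − I = €3,216,561.60.
DCL = total CM / (EBIT − I) = €11,814,561.60 / €3,216,561.60 = 3.6730.
%ΔEPS = DCL × %ΔSales = 3.6730 × -21.0% = -77.1%.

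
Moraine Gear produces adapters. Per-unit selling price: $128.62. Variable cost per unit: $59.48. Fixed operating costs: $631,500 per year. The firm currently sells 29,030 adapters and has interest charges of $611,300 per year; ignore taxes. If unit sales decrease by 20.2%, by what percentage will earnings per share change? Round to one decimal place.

At 29,030 units, contribution = 29,030 × $69.14 = $2,007,134.20.
EBIT = $2,007,134.20 − $631,500 = $1,375,634.20.
After interest of $611,300.00, pre-tax earnings = $764,334.20.
DCL = total CM / (EBIT − I) = $2,007,134.20 / $764,334.20 = 2.6260.
%ΔEPS = DCL × %ΔSales = 2.6260 × -20.2% = -53.0%.

-53.0%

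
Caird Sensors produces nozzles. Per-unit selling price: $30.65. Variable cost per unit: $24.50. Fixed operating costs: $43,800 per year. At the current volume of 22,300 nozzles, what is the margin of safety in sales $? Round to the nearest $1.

Contribution margin per unit = $30.65 − $24.50 = $6.15. Break-even units = $43,800 ÷ $6.15 = 7,121.95; break-even revenue = 7,121.95 × $30.65 = $218,287.80.
Current sales = 22,300 × $30.65 = $683,495.00.
Margin of safety = $683,495.00 − $218,287.80 = $465,207.

$465,207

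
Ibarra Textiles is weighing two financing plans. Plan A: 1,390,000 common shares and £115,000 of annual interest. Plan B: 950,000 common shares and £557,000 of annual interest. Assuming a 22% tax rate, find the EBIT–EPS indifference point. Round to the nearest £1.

£1,511,318

At indifference, (EBIT − 115,000)(1 − t)/1,390,000 = (EBIT − 557,000)(1 − t)/950,000.
Cancelling (1 − t) and cross-multiplying: 950,000·(EBIT − 115,000) = 1,390,000·(EBIT − 557,000).
EBIT × (1,390,000 − 950,000) = 557,000 × 1,390,000 − 115,000 × 950,000 = 664,980,000,000, so EBIT = 664,980,000,000 ÷ 440,000 = 1,511,318.18.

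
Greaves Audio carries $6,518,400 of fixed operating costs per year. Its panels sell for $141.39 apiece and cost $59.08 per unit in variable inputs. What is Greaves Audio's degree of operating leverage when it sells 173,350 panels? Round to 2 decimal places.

At 173,350 units, contribution = 173,350 × $82.31 = $14,268,438.50.
Subtracting fixed costs: EBIT = $14,268,438.50 − $6,518,400 = $7,750,038.50.
Degree of operating leverage = $14,268,438.50 / $7,750,038.50 = 1.8411.

1.84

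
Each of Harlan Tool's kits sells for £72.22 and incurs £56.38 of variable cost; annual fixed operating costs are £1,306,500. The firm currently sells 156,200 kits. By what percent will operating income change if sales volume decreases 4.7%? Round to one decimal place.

At 156,200 units, contribution = 156,200 × £15.84 = £2,474,208.00.
Operating income = contribution − fixed costs = £2,474,208.00 − £1,306,500 = £1,167,708.00.
Degree of operating leverage = £2,474,208.00 / £1,167,708.00 = 2.1189.
%ΔEBIT = DOL × %ΔSales = 2.1189 × -4.7% = -10.0%.

-10.0%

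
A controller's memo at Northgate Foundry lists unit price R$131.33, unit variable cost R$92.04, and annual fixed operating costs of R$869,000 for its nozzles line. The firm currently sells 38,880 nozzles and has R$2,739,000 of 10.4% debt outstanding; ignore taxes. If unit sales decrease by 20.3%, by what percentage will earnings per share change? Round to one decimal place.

Contribution at this volume is 38,880 × R$39.29 = R$1,527,595.20.
Subtracting fixed costs: EBIT = R$1,527,595.20 − R$869,000 = R$658,595.20.
Interest = R$284,856.00, so EBIT − I = R$373,739.20.
Degree of combined leverage = contribution ÷ (EBIT − I) = R$1,527,595.20 ÷ R$373,739.20 = 4.0873.
%ΔEPS = DCL × %ΔSales = 4.0873 × -20.3% = -83.0%.

-83.0%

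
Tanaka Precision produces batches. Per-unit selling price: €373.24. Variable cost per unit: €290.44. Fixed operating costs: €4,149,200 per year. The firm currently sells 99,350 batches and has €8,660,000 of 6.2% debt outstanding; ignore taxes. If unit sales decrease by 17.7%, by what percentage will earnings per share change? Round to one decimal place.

Contribution at this volume is 99,350 × €82.80 = €8,226,180.00.
Operating income = contribution − fixed costs = €8,226,180.00 − €4,149,200 = €4,076,980.00.
Interest = €536,920.00, so EBIT − I = €3,540,060.00.
Degree of combined leverage = contribution ÷ (EBIT − I) = €8,226,180.00 ÷ €3,540,060.00 = 2.3237.
%ΔEPS = DCL × %ΔSales = 2.3237 × -17.7% = -41.1%.

-41.1%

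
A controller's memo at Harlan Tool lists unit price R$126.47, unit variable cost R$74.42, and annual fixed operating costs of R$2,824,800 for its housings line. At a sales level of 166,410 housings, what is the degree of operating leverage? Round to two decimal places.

1.48

At 166,410 units, contribution = 166,410 × R$52.05 = R$8,661,640.50.
Subtracting fixed costs: EBIT = R$8,661,640.50 − R$2,824,800 = R$5,836,840.50.
So DOL = total CM / EBIT = R$8,661,640.50 / R$5,836,840.50 = 1.4840.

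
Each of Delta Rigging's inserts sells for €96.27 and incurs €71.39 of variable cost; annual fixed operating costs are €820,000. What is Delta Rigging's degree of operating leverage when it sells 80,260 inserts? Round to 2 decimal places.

Total contribution margin = 80,260 × €24.88 = €1,996,868.80.
EBIT = €1,996,868.80 − €820,000 = €1,176,868.80.
So DOL = total CM / EBIT = €1,996,868.80 / €1,176,868.80 = 1.6968.

1.70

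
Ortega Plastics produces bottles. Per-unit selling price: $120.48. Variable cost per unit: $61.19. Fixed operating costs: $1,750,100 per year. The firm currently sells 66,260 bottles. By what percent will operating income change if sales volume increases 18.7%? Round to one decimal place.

+33.7%

Contribution at this volume is 66,260 × $59.29 = $3,928,555.40.
Operating income = contribution − fixed costs = $3,928,555.40 − $1,750,100 = $2,178,455.40.
DOL = contribution ÷ EBIT = $3,928,555.40 ÷ $2,178,455.40 = 1.8034.
%ΔEBIT = DOL × %ΔSales = 1.8034 × +18.7% = +33.7%.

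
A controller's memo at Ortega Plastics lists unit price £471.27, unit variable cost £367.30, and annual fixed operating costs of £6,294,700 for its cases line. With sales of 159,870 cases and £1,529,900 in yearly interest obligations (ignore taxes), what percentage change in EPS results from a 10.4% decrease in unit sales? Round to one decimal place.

Total contribution margin = 159,870 × £103.97 = £16,621,683.90.
Operating income = contribution − fixed costs = £16,621,683.90 − £6,294,700 = £10,326,983.90.
Interest = £1,529,900.00, so EBIT − I = £8,797,083.90.
DCL = total CM / (EBIT − I) = £16,621,683.90 / £8,797,083.90 = 1.8895.
EPS therefore changes by 1.8895 × (-10.4%) = -19.7%.

-19.7%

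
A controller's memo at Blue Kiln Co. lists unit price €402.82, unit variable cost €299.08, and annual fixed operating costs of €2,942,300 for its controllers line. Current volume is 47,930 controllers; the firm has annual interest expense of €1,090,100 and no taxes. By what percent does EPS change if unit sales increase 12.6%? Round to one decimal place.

Total contribution margin = 47,930 × €103.74 = €4,972,258.20.
EBIT = €4,972,258.20 − €2,942,300 = €2,029,958.20.
After interest of €1,090,100.00, pre-tax earnings = €939,858.20.
Degree of combined leverage = contribution ÷ (EBIT − I) = €4,972,258.20 ÷ €939,858.20 = 5.2904.
EPS therefore changes by 5.2904 × (+12.6%) = +66.7%.

+66.7%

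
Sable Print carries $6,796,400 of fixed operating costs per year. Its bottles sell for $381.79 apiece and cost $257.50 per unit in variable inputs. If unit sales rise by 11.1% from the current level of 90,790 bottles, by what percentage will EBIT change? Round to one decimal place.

+27.9%

Total contribution margin = 90,790 × $124.29 = $11,284,289.10.
EBIT = $11,284,289.10 − $6,796,400 = $4,487,889.10.
So DOL = total CM / EBIT = $11,284,289.10 / $4,487,889.10 = 2.5144.
Operating income changes by 2.5144 × +11.1% = +27.9%.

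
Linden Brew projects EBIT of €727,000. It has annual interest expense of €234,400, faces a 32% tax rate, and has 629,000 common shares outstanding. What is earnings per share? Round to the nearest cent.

€0.53

Interest = €234,400.00, so EBT = €727,000 − €234,400.00 = €492,600.00.
After tax at 32%: net income = €492,600.00 × 0.68 = €334,968.00.
Per share: €334,968.00 / 629,000 shares = €0.53.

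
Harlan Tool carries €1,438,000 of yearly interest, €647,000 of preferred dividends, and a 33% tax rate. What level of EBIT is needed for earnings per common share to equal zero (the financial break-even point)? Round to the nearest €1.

€2,403,672

Grossing the preferred dividend up to pre-tax terms: €647,000 / (1 − 0.33) = €965,671.64.
EPS = 0 when EBIT covers interest plus the pre-tax preferred burden: €1,438,000 + €965,671.64 = €2,403,671.64.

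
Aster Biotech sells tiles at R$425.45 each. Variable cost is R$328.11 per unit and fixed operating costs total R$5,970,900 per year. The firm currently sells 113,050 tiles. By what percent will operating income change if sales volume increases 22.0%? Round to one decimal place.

At 113,050 units, contribution = 113,050 × R$97.34 = R$11,004,287.00.
Subtracting fixed costs: EBIT = R$11,004,287.00 − R$5,970,900 = R$5,033,387.00.
So DOL = total CM / EBIT = R$11,004,287.00 / R$5,033,387.00 = 2.1863.
%ΔEBIT = DOL × %ΔSales = 2.1863 × +22.0% = +48.1%.

+48.1%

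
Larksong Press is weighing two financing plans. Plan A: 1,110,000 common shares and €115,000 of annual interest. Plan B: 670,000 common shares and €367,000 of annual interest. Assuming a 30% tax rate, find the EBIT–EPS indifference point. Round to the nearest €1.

€750,727

At indifference, (EBIT − 115,000)(1 − t)/1,110,000 = (EBIT − 367,000)(1 − t)/670,000.
The (1 − t) factor cancels: (EBIT − 115,000) × 670,000 = (EBIT − 367,000) × 1,110,000.
EBIT × (1,110,000 − 670,000) = 367,000 × 1,110,000 − 115,000 × 670,000 = 330,320,000,000, so EBIT = 330,320,000,000 ÷ 440,000 = 750,727.27.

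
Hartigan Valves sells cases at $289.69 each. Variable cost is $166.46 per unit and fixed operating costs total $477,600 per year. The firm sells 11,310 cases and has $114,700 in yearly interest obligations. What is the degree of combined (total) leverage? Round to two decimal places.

Contribution at this volume is 11,310 × $123.23 = $1,393,731.30.
Subtracting fixed costs: EBIT = $1,393,731.30 − $477,600 = $916,131.30. Interest = $114,700.00.
DOL = $1,393,731.30 ÷ $916,131.30 = 1.5213; DFL = $916,131.30 ÷ $801,431.30 = 1.1431.
DCL = DOL × DFL = 1.5213 × 1.1431 = 1.7390.

1.74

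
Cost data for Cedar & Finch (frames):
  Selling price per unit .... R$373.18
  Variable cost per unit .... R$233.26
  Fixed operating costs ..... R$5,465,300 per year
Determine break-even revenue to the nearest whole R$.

R$14,576,477

CM per unit = R$373.18 − R$233.26 = R$139.92; CM ratio = R$139.92 / R$373.18 = 0.3749.
Break-even sales = FC ÷ CM ratio = R$5,465,300 × R$373.18 / R$139.92 = R$14,576,477.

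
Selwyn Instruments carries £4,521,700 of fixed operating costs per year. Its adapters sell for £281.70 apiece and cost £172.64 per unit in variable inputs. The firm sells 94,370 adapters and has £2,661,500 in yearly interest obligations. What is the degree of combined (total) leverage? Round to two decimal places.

At 94,370 units, contribution = 94,370 × £109.06 = £10,291,992.20.
Subtracting fixed costs: EBIT = £10,291,992.20 − £4,521,700 = £5,770,292.20. Interest = £2,661,500.00.
DOL = £10,291,992.20 ÷ £5,770,292.20 = 1.7836; DFL = £5,770,292.20 ÷ £3,108,792.20 = 1.8561.
DCL = DOL × DFL = 1.7836 × 1.8561 = 3.3105.

3.31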